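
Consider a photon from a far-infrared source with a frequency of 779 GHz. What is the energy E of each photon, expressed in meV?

3.22 meV

Use h = 6.62607015 × 10^-34 J·s, 1 eV = 1.602176634 × 10^-19 J.
Convert to SI: f = 779 GHz = 7.79 × 10^11 Hz.
For a photon E = hf, so E = 5.162 × 10^-22 J.
Converting to meV: E = 3.222 meV ≈ 3.22 meV.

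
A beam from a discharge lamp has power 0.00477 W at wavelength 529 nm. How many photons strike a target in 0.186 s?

Total energy: E_total = P·t = 0.00477 × 0.186 = 8.872 × 10^-4 J.
Per-photon energy: E = 3.755 × 10^-19 J.
N = E_total / E_photon = 2.36 × 10^15.

2.36 × 10^15 photons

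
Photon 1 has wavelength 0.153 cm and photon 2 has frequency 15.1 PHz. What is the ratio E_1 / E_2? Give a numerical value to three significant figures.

1.30 × 10^-5

E_1 = 1.298 × 10^-22 J (from wavelength = 0.153 cm, via E = hc/λ).
E_2 = 1.001 × 10^-17 J (from frequency = 15.1 PHz, via E = hf).
Ratio = 1.298 × 10^-22 / 1.001 × 10^-17 = 1.30 × 10^-5.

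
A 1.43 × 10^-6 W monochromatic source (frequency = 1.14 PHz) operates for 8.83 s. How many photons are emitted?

Total energy: E_total = P·t = 1.43 × 10^-6 × 8.83 = 1.263 × 10^-5 J.
Per-photon energy: E = 7.554 × 10^-19 J.
N = E_total / E_photon = 1.67 × 10^13.

1.67 × 10^13 photons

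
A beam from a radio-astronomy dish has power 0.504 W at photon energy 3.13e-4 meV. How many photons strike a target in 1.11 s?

1.12e25 photons

Total energy: E_total = P·t = 0.504 × 1.11 = 0.5594 J.
Per-photon energy: E = 5.015e-26 J.
N = E_total / E_photon = 1.12e25.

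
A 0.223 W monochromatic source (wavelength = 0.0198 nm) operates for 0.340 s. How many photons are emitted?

7.56·10^12 photons

Total energy: E_total = P·t = 0.223 × 0.340 = 0.07582 J.
Per-photon energy: E = 1.003·10^-14 J.
N = E_total / E_photon = 7.56·10^12.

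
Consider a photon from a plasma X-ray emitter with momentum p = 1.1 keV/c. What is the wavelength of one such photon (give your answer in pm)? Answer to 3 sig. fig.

1130 pm

Convert to SI: p = 1.1 keV/c = 5.8787·10^-25 kg·m/s.
The photon relation is λ = h/p, giving λ = 1.127·10^-9 m.
Converting to pm: λ = 1127 pm ≈ 1130 pm.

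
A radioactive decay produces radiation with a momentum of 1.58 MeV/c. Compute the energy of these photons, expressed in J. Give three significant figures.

2.53 × 10^-13 J

Take c = 2.99792458 × 10^8 m/s, 1 eV = 1.602176634 × 10^-19 J.
First convert: p = 1.58 MeV/c = 8.4440 × 10^-22 kg·m/s.
Apply E = pc: E = 2.531 × 10^-13 J.
So E ≈ 2.53 × 10^-13 J.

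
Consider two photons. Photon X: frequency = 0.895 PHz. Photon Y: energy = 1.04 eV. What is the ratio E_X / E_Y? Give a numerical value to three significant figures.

E_X = 5.930e-19 J (from frequency = 0.895 PHz, via E = hf).
E_Y = 1.666e-19 J (from energy = 1.04 eV, via E given directly).
Ratio = 5.930e-19 / 1.666e-19 = 3.56.

3.56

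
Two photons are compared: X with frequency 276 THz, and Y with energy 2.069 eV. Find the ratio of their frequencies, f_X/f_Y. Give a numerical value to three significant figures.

0.552

f_X = 2.760·10^14 Hz (from frequency = 276 THz, via f given directly).
f_Y = 5.003·10^14 Hz (from energy = 2.069 eV, via f = E/h).
Ratio = 2.760·10^14 / 5.003·10^14 = 0.552.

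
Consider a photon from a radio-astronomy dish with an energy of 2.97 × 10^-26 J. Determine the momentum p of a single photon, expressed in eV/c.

Take c = 2.99792458 × 10^8 m/s, 1 eV = 1.602176634 × 10^-19 J.
Apply p = E/c: p = 9.907 × 10^-35 kg·m/s.
Converting to eV/c: p = 1.854 × 10^-7 eV/c ≈ 1.85 × 10^-7 eV/c.

1.85 × 10^-7 eV/c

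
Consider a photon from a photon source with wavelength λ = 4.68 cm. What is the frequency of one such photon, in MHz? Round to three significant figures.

Take c = 2.99792458e8 m/s.
Convert to SI: λ = 4.68 cm = 0.0468 m.
Since f = c/λ for a photon, f = 6.406e9 Hz.
Converting to MHz: f = 6406 MHz ≈ 6410 MHz.

6410 MHz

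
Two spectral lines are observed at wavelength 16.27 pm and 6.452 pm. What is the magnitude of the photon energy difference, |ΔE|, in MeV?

Using E = hc/λ: E₁ = 1.2209 × 10^-14 J, E₂ = 3.0788 × 10^-14 J.
|ΔE| = |1.2209 × 10^-14 − 3.0788 × 10^-14| = 1.86 × 10^-14 J = 0.116 MeV.

0.116 MeV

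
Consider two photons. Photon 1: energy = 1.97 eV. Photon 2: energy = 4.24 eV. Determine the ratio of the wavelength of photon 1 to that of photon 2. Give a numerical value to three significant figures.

2.15

λ_1 = 6.294e-7 m (from energy = 1.97 eV, via λ = hc/E).
λ_2 = 2.924e-7 m (from energy = 4.24 eV, via λ = hc/E).
Ratio = 6.294e-7 / 2.924e-7 = 2.15.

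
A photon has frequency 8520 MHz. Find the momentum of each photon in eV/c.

In SI units: f = 8520 MHz = 8.52e9 Hz.
For a photon p = hf/c, so p = 1.883e-32 kg·m/s.
Converting to eV/c: p = 3.524e-5 eV/c ≈ 3.52e-5 eV/c.

3.52e-5 eV/c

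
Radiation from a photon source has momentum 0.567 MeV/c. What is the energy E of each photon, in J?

In SI units: p = 0.567 MeV/c = 3.0302 × 10^-22 kg·m/s.
For a photon E = pc, so E = 9.084 × 10^-14 J.
So E ≈ 9.08 × 10^-14 J.

9.08 × 10^-14 J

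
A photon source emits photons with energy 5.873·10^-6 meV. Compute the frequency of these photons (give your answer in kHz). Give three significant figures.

1420 kHz

Convert to SI: E = 5.873·10^-6 meV = 9.4096·10^-28 J.
Since f = E/h for a photon, f = 1.420·10^6 Hz.
Converting to kHz: f = 1420 kHz ≈ 1420 kHz.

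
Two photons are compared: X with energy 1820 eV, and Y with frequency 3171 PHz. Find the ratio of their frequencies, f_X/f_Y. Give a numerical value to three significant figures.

0.139

f_X = 4.401e17 Hz (from energy = 1820 eV, via f = E/h).
f_Y = 3.171e18 Hz (from frequency = 3171 PHz, via f given directly).
Ratio = 4.401e17 / 3.171e18 = 0.139.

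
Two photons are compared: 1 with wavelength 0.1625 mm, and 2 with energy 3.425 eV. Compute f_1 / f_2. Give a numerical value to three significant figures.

f_1 = 1.845e12 Hz (from wavelength = 0.1625 mm, via f = c/λ).
f_2 = 8.282e14 Hz (from energy = 3.425 eV, via f = E/h).
Ratio = 1.845e12 / 8.282e14 = 2.23e-3.

2.23e-3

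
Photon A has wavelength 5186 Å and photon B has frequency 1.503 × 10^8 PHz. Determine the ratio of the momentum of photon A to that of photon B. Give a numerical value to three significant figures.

p_A = 1.278 × 10^-27 kg·m/s (from wavelength = 5186 Å, via p = h/λ).
p_B = 3.322 × 10^-19 kg·m/s (from frequency = 1.503 × 10^8 PHz, via p = hf/c).
Ratio = 1.278 × 10^-27 / 3.322 × 10^-19 = 3.85 × 10^-9.

3.85 × 10^-9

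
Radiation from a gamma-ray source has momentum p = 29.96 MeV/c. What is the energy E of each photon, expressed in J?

4.80·10^-12 J

Take c = 2.99792458·10^8 m/s, 1 eV = 1.602176634·10^-19 J.
In SI units: p = 29.96 MeV/c = 1.6011·10^-20 kg·m/s.
Since E = pc for a photon, E = 4.800·10^-12 J.
So E ≈ 4.80·10^-12 J.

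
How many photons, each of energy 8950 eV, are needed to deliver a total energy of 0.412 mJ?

2.87 × 10^11 photons

Per-photon energy: E = 1.434 × 10^-15 J (from energy = 8950 eV).
N = E_total / E_photon = 4.12 × 10^-4 J / 1.434 × 10^-15 J = 2.87 × 10^11.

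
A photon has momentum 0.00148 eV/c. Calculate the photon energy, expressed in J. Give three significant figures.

Use c = 2.99792458 × 10^8 m/s, 1 eV = 1.602176634 × 10^-19 J.
First convert: p = 0.00148 eV/c = 7.9095 × 10^-31 kg·m/s.
Since E = pc for a photon, E = 2.371 × 10^-22 J.
So E ≈ 2.37 × 10^-22 J.

2.37 × 10^-22 J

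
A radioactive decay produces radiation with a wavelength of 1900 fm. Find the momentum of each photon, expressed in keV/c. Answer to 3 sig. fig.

Convert to SI: λ = 1900 fm = 1.9 × 10^-12 m.
Since p = h/λ for a photon, p = 3.487 × 10^-22 kg·m/s.
Converting to keV/c: p = 652.5 keV/c ≈ 653 keV/c.

653 keV/c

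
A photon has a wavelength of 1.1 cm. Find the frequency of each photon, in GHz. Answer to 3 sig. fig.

27.3 GHz

Take c = 2.99792458·10^8 m/s.
In SI units: λ = 1.1 cm = 0.011 m.
For a photon f = c/λ, so f = 2.725·10^10 Hz.
Converting to GHz: f = 27.25 GHz ≈ 27.3 GHz.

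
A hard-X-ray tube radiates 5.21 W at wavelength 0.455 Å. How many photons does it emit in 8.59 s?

Total energy: E_total = P·t = 5.21 × 8.59 = 44.75 J.
Per-photon energy: E = 4.366·10^-15 J.
N = E_total / E_photon = 1.03·10^16.

1.03·10^16 photons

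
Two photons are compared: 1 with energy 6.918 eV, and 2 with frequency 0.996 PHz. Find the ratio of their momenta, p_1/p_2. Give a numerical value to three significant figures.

p_1 = 3.697 × 10^-27 kg·m/s (from energy = 6.918 eV, via p = E/c).
p_2 = 2.201 × 10^-27 kg·m/s (from frequency = 0.996 PHz, via p = hf/c).
Ratio = 3.697 × 10^-27 / 2.201 × 10^-27 = 1.68.

1.68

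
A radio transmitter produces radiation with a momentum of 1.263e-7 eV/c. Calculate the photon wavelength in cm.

In SI units: p = 1.263e-7 eV/c = 6.7498e-35 kg·m/s.
The photon relation is λ = h/p, giving λ = 9.817 m.
Converting to cm: λ = 981.7 cm ≈ 982 cm.

982 cm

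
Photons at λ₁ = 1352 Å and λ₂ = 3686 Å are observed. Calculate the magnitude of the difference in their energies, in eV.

Using E = hc/λ: E₁ = 1.4693 × 10^-18 J, E₂ = 5.3892 × 10^-19 J.
|ΔE| = |1.4693 × 10^-18 − 5.3892 × 10^-19| = 9.30 × 10^-19 J = 5.81 eV.

5.81 eV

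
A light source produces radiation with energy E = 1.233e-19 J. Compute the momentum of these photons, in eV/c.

0.770 eV/c

Take c = 2.99792458e8 m/s, 1 eV = 1.602176634e-19 J.
For a photon p = E/c, so p = 4.113e-28 kg·m/s.
Converting to eV/c: p = 0.7696 eV/c ≈ 0.770 eV/c.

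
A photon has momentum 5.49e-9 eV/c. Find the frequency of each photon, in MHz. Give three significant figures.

1.33 MHz

Take h = 6.62607015e-34 J·s, c = 2.99792458e8 m/s, 1 eV = 1.602176634e-19 J.
In SI units: p = 5.49e-9 eV/c = 2.9340e-36 kg·m/s.
Since f = pc/h for a photon, f = 1.327e6 Hz.
Converting to MHz: f = 1.327 MHz ≈ 1.33 MHz.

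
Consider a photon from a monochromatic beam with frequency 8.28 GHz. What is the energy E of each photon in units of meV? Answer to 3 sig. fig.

0.0342 meV

Convert to SI: f = 8.28 GHz = 8.28e9 Hz.
Apply E = hf: E = 5.486e-24 J.
Converting to meV: E = 0.03424 meV ≈ 0.0342 meV.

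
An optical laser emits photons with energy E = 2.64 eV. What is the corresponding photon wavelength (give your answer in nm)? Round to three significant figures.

(h = 6.62607015e-34 J·s, c = 2.99792458e8 m/s, 1 eV = 1.602176634e-19 J.)
In SI units: E = 2.64 eV = 4.2297e-19 J.
Since λ = hc/E for a photon, λ = 4.696e-7 m.
Converting to nm: λ = 469.6 nm ≈ 470 nm.

470 nm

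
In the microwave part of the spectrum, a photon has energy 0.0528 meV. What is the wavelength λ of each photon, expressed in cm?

Convert to SI: E = 0.0528 meV = 8.4595e-24 J.
Since λ = hc/E for a photon, λ = 0.02348 m.
Converting to cm: λ = 2.348 cm ≈ 2.35 cm.

2.35 cm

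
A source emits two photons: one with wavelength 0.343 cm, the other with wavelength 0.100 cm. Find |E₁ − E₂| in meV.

0.878 meV

Using E = hc/λ: E₁ = 5.791e-23 J, E₂ = 1.986e-22 J.
|ΔE| = |5.791e-23 − 1.986e-22| = 1.41e-22 J = 0.878 meV.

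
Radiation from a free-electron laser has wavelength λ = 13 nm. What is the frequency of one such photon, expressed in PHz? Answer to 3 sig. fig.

Convert to SI: λ = 13 nm = 1.3e-8 m.
Apply f = c/λ: f = 2.306e16 Hz.
Converting to PHz: f = 23.06 PHz ≈ 23.1 PHz.

23.1 PHz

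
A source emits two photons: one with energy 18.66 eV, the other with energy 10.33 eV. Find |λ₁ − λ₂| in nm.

53.6 nm

Using λ = hc/E: λ₁ = 6.6444 × 10^-8 m, λ₂ = 1.2002 × 10^-7 m.
|Δλ| = |6.6444 × 10^-8 − 1.2002 × 10^-7| = 5.36 × 10^-8 m = 53.6 nm.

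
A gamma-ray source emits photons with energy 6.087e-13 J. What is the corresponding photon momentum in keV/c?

3800 keV/c

(c = 2.99792458e8 m/s, 1 eV = 1.602176634e-19 J.)
Since p = E/c for a photon, p = 2.030e-21 kg·m/s.
Converting to keV/c: p = 3799 keV/c ≈ 3800 keV/c.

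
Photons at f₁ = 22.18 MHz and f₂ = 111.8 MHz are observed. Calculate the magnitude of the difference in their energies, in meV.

Using E = hf: E₁ = 1.4697e-26 J, E₂ = 7.4079e-26 J.
|ΔE| = |1.4697e-26 − 7.4079e-26| = 5.94e-26 J = 3.71e-4 meV.

3.71e-4 meV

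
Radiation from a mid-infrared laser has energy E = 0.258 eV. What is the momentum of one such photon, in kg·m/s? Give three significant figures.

(c = 2.99792458 × 10^8 m/s, 1 eV = 1.602176634 × 10^-19 J.)
In SI units: E = 0.258 eV = 4.1336 × 10^-20 J.
Apply p = E/c: p = 1.379 × 10^-28 kg·m/s.
So p ≈ 1.38 × 10^-28 kg·m/s.

1.38 × 10^-28 kg·m/s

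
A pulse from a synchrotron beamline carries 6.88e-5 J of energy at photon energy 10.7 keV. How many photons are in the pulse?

Per-photon energy: E = 1.714e-15 J (from energy = 10.7 keV).
N = E_total / E_photon = 6.88e-5 J / 1.714e-15 J = 4.01e10.

4.01e10 photons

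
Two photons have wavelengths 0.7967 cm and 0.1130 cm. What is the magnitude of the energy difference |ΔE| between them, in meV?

0.942 meV

Using E = hc/λ: E₁ = 2.4933·10^-23 J, E₂ = 1.7579·10^-22 J.
|ΔE| = |2.4933·10^-23 − 1.7579·10^-22| = 1.51·10^-22 J = 0.942 meV.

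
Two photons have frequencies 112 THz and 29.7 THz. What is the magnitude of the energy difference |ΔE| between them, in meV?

340 meV

Using E = hf: E₁ = 7.421·10^-20 J, E₂ = 1.968·10^-20 J.
|ΔE| = |7.421·10^-20 − 1.968·10^-20| = 5.45·10^-20 J = 340 meV.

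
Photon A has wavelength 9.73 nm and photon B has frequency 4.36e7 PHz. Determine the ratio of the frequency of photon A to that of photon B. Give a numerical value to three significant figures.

7.07e-7

f_A = 3.081e16 Hz (from wavelength = 9.73 nm, via f = c/λ).
f_B = 4.360e22 Hz (from frequency = 4.36e7 PHz, via f given directly).
Ratio = 3.081e16 / 4.360e22 = 7.07e-7.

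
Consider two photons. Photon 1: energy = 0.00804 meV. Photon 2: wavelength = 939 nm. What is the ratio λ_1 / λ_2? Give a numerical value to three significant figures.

1.64·10^5

λ_1 = 0.1542 m (from energy = 0.00804 meV, via λ = hc/E).
λ_2 = 9.390·10^-7 m (from wavelength = 939 nm, via λ given directly).
Ratio = 0.1542 / 9.390·10^-7 = 1.64·10^5.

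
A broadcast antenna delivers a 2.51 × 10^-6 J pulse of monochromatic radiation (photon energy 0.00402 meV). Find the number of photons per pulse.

3.90 × 10^18 photons

Per-photon energy: E = 6.441 × 10^-25 J (from energy = 0.00402 meV).
N = E_total / E_photon = 2.51 × 10^-6 J / 6.441 × 10^-25 J = 3.90 × 10^18.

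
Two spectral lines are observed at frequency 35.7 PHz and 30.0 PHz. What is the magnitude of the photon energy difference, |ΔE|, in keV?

0.0236 keV

Using E = hf: E₁ = 2.366 × 10^-17 J, E₂ = 1.988 × 10^-17 J.
|ΔE| = |2.366 × 10^-17 − 1.988 × 10^-17| = 3.78 × 10^-18 J = 0.0236 keV.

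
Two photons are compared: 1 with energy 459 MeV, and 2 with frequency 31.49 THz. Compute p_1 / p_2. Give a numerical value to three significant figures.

3.52e9

p_1 = 2.453e-19 kg·m/s (from energy = 459 MeV, via p = E/c).
p_2 = 6.960e-29 kg·m/s (from frequency = 31.49 THz, via p = hf/c).
Ratio = 2.453e-19 / 6.960e-29 = 3.52e9.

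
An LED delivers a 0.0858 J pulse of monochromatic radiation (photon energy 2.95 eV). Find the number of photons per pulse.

Per-photon energy: E = 4.726e-19 J (from energy = 2.95 eV).
N = E_total / E_photon = 0.0858 J / 4.726e-19 J = 1.82e17.

1.82e17 photons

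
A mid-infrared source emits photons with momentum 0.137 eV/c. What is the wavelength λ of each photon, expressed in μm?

First convert: p = 0.137 eV/c = 7.3217 × 10^-29 kg·m/s.
For a photon λ = h/p, so λ = 9.050 × 10^-6 m.
Converting to μm: λ = 9.050 μm ≈ 9.05 μm.

9.05 μm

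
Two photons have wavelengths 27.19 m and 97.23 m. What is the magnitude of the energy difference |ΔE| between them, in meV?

3.28·10^-5 meV

Using E = hc/λ: E₁ = 7.3058·10^-27 J, E₂ = 2.0430·10^-27 J.
|ΔE| = |7.3058·10^-27 − 2.0430·10^-27| = 5.26·10^-27 J = 3.28·10^-5 meV.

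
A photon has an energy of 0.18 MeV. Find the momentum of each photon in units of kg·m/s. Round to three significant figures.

9.62e-23 kg·m/s

In SI units: E = 0.18 MeV = 2.8839e-14 J.
For a photon p = E/c, so p = 9.620e-23 kg·m/s.
So p ≈ 9.62e-23 kg·m/s.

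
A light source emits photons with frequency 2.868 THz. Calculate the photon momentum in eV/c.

Take h = 6.62607015 × 10^-34 J·s, c = 2.99792458 × 10^8 m/s, 1 eV = 1.602176634 × 10^-19 J.
First convert: f = 2.868 THz = 2.868 × 10^12 Hz.
For a photon p = hf/c, so p = 6.339 × 10^-30 kg·m/s.
Converting to eV/c: p = 0.01186 eV/c ≈ 0.0119 eV/c.

0.0119 eV/c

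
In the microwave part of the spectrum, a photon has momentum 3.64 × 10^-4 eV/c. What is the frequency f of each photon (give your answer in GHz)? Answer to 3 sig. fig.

88.0 GHz

In SI units: p = 3.64 × 10^-4 eV/c = 1.9453 × 10^-31 kg·m/s.
Since f = pc/h for a photon, f = 8.801 × 10^10 Hz.
Converting to GHz: f = 88.01 GHz ≈ 88.0 GHz.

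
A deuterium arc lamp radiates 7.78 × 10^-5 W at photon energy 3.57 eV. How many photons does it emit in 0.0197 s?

Total energy: E_total = P·t = 7.78 × 10^-5 × 0.0197 = 1.533 × 10^-6 J.
Per-photon energy: E = 5.720 × 10^-19 J.
N = E_total / E_photon = 2.68 × 10^12.

2.68 × 10^12 photons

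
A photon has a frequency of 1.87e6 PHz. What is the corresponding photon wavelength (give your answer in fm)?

160 fm

Use c = 2.99792458e8 m/s.
First convert: f = 1.87e6 PHz = 1.87e21 Hz.
For a photon λ = c/f, so λ = 1.603e-13 m.
Converting to fm: λ = 160.3 fm ≈ 160 fm.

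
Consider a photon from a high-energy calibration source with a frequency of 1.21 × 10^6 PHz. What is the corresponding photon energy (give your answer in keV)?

(h = 6.62607015 × 10^-34 J·s, 1 eV = 1.602176634 × 10^-19 J.)
Convert to SI: f = 1.21 × 10^6 PHz = 1.21 × 10^21 Hz.
Apply E = hf: E = 8.018 × 10^-13 J.
Converting to keV: E = 5004 keV ≈ 5000 keV.

5000 keV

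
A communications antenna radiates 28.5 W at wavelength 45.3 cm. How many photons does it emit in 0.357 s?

Total energy: E_total = P·t = 28.5 × 0.357 = 10.17 J.
Per-photon energy: E = 4.385e-25 J.
N = E_total / E_photon = 2.32e25.

2.32e25 photons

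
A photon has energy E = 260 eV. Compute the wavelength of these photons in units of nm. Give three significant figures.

4.77 nm

First convert: E = 260 eV = 4.1657 × 10^-17 J.
Since λ = hc/E for a photon, λ = 4.769 × 10^-9 m.
Converting to nm: λ = 4.769 nm ≈ 4.77 nm.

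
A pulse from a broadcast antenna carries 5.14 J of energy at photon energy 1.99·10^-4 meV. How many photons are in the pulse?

1.61·10^26 photons

Per-photon energy: E = 3.188·10^-26 J (from energy = 1.99·10^-4 meV).
N = E_total / E_photon = 5.14 J / 3.188·10^-26 J = 1.61·10^26.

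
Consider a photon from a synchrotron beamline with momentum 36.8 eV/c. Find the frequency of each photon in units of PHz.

Convert to SI: p = 36.8 eV/c = 1.9667e-26 kg·m/s.
Apply f = pc/h: f = 8.898e15 Hz.
Converting to PHz: f = 8.898 PHz ≈ 8.90 PHz.

8.90 PHz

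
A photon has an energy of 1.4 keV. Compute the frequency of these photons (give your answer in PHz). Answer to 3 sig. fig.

339 PHz

(h = 6.62607015·10^-34 J·s, 1 eV = 1.602176634·10^-19 J.)
In SI units: E = 1.4 keV = 2.2430·10^-16 J.
Since f = E/h for a photon, f = 3.385·10^17 Hz.
Converting to PHz: f = 338.5 PHz ≈ 339 PHz.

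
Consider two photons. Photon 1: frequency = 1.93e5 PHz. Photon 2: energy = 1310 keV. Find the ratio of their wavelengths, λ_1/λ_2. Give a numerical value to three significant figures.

1.64

λ_1 = 1.553e-12 m (from frequency = 1.93e5 PHz, via λ = c/f).
λ_2 = 9.464e-13 m (from energy = 1310 keV, via λ = hc/E).
Ratio = 1.553e-12 / 9.464e-13 = 1.64.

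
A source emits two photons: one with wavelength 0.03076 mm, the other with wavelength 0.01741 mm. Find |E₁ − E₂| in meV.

Using E = hc/λ: E₁ = 6.4579·10^-21 J, E₂ = 1.1410·10^-20 J.
|ΔE| = |6.4579·10^-21 − 1.1410·10^-20| = 4.95·10^-21 J = 30.9 meV.

30.9 meV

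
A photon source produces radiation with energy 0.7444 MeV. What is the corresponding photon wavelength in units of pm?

1.67 pm

First convert: E = 0.7444 MeV = 1.1927 × 10^-13 J.
Since λ = hc/E for a photon, λ = 1.666 × 10^-12 m.
Converting to pm: λ = 1.666 pm ≈ 1.67 pm.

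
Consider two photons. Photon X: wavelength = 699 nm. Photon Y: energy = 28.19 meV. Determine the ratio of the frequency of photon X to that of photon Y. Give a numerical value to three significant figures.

62.9

f_X = 4.289·10^14 Hz (from wavelength = 699 nm, via f = c/λ).
f_Y = 6.816·10^12 Hz (from energy = 28.19 meV, via f = E/h).
Ratio = 4.289·10^14 / 6.816·10^12 = 62.9.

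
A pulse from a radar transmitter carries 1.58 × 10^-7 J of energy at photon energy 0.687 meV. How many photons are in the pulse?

Per-photon energy: E = 1.101 × 10^-22 J (from energy = 0.687 meV).
N = E_total / E_photon = 1.58 × 10^-7 J / 1.101 × 10^-22 J = 1.44 × 10^15.

1.44 × 10^15 photons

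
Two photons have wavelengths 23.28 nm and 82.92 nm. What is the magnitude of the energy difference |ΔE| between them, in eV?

Using E = hc/λ: E₁ = 8.5328 × 10^-18 J, E₂ = 2.3956 × 10^-18 J.
|ΔE| = |8.5328 × 10^-18 − 2.3956 × 10^-18| = 6.14 × 10^-18 J = 38.3 eV.

38.3 eV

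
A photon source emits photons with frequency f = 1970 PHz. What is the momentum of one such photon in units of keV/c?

(h = 6.62607015e-34 J·s, c = 2.99792458e8 m/s, 1 eV = 1.602176634e-19 J.)
First convert: f = 1970 PHz = 1.97e18 Hz.
Apply p = hf/c: p = 4.354e-24 kg·m/s.
Converting to keV/c: p = 8.147 keV/c ≈ 8.15 keV/c.

8.15 keV/c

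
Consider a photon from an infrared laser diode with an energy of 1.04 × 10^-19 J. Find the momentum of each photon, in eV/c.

For a photon p = E/c, so p = 3.469 × 10^-28 kg·m/s.
Converting to eV/c: p = 0.6491 eV/c ≈ 0.649 eV/c.

0.649 eV/c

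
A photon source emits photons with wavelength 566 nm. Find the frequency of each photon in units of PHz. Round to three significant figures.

0.530 PHz

In SI units: λ = 566 nm = 5.66 × 10^-7 m.
For a photon f = c/λ, so f = 5.297 × 10^14 Hz.
Converting to PHz: f = 0.5297 PHz ≈ 0.530 PHz.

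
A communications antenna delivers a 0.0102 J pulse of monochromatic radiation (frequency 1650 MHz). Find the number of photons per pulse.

9.33e21 photons

Per-photon energy: E = 1.093e-24 J (from frequency = 1650 MHz).
N = E_total / E_photon = 0.0102 J / 1.093e-24 J = 9.33e21.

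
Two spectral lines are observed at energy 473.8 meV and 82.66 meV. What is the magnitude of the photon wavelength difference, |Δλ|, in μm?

12.4 μm

Using λ = hc/E: λ₁ = 2.6168·10^-6 m, λ₂ = 1.4999·10^-5 m.
|Δλ| = |2.6168·10^-6 − 1.4999·10^-5| = 1.24·10^-5 m = 12.4 μm.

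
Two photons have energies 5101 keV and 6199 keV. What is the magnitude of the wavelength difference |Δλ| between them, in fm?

Using λ = hc/E: λ₁ = 2.4306e-13 m, λ₂ = 2.0001e-13 m.
|Δλ| = |2.4306e-13 − 2.0001e-13| = 4.31e-14 m = 43.1 fm.

43.1 fm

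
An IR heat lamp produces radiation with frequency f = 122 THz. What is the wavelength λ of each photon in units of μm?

Use c = 2.99792458e8 m/s.
First convert: f = 122 THz = 1.22e14 Hz.
Since λ = c/f for a photon, λ = 2.457e-6 m.
Converting to μm: λ = 2.457 μm ≈ 2.46 μm.

2.46 μm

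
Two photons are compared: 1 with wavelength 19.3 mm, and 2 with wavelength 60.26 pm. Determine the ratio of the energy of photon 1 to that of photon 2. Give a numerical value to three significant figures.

3.12e-9

E_1 = 1.029e-23 J (from wavelength = 19.3 mm, via E = hc/λ).
E_2 = 3.296e-15 J (from wavelength = 60.26 pm, via E = hc/λ).
Ratio = 1.029e-23 / 3.296e-15 = 3.12e-9.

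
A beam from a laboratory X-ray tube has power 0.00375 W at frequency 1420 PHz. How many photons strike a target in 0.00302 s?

Total energy: E_total = P·t = 0.00375 × 0.00302 = 1.133·10^-5 J.
Per-photon energy: E = 9.409·10^-16 J.
N = E_total / E_photon = 1.20·10^10.

1.20·10^10 photons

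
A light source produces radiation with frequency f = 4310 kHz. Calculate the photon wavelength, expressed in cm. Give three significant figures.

Use c = 2.99792458e8 m/s.
In SI units: f = 4310 kHz = 4.31e6 Hz.
For a photon λ = c/f, so λ = 69.56 m.
Converting to cm: λ = 6956 cm ≈ 6960 cm.

6960 cm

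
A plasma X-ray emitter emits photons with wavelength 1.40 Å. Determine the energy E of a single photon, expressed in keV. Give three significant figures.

8.86 keV

In SI units: λ = 1.40 Å = 1.40 × 10^-10 m.
Since E = hc/λ for a photon, E = 1.419 × 10^-15 J.
Converting to keV: E = 8.856 keV ≈ 8.86 keV.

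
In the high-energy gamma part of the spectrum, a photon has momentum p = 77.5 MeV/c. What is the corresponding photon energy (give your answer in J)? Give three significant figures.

First convert: p = 77.5 MeV/c = 4.1418e-20 kg·m/s.
Since E = pc for a photon, E = 1.242e-11 J.
So E ≈ 1.24e-11 J.

1.24e-11 J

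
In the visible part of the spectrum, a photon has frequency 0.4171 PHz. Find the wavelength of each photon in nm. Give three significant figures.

719 nm

Take c = 2.99792458 × 10^8 m/s.
In SI units: f = 0.4171 PHz = 4.171 × 10^14 Hz.
Apply λ = c/f: λ = 7.188 × 10^-7 m.
Converting to nm: λ = 718.8 nm ≈ 719 nm.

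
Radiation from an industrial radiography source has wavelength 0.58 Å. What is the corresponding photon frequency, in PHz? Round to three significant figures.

5170 PHz

Convert to SI: λ = 0.58 Å = 5.8 × 10^-11 m.
Since f = c/λ for a photon, f = 5.169 × 10^18 Hz.
Converting to PHz: f = 5169 PHz ≈ 5170 PHz.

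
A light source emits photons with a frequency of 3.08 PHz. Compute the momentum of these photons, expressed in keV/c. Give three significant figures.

0.0127 keV/c

(h = 6.62607015 × 10^-34 J·s, c = 2.99792458 × 10^8 m/s, 1 eV = 1.602176634 × 10^-19 J.)
In SI units: f = 3.08 PHz = 3.08 × 10^15 Hz.
The photon relation is p = hf/c, giving p = 6.807 × 10^-27 kg·m/s.
Converting to keV/c: p = 0.01274 keV/c ≈ 0.0127 keV/c.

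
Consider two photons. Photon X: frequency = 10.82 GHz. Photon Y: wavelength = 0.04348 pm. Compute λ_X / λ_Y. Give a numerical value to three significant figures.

λ_X = 0.02771 m (from frequency = 10.82 GHz, via λ = c/f).
λ_Y = 4.348·10^-14 m (from wavelength = 0.04348 pm, via λ given directly).
Ratio = 0.02771 / 4.348·10^-14 = 6.37·10^11.

6.37·10^11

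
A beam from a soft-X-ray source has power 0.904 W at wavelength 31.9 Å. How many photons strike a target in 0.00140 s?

2.03e13 photons

Total energy: E_total = P·t = 0.904 × 0.00140 = 0.001266 J.
Per-photon energy: E = 6.227e-17 J.
N = E_total / E_photon = 2.03e13.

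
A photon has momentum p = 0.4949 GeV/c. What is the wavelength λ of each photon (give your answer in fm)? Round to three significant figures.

Convert to SI: p = 0.4949 GeV/c = 2.6449·10^-19 kg·m/s.
For a photon λ = h/p, so λ = 2.505·10^-15 m.
Converting to fm: λ = 2.505 fm ≈ 2.51 fm.

2.51 fm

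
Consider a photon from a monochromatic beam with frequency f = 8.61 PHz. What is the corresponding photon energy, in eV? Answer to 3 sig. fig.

35.6 eV

(h = 6.62607015e-34 J·s, 1 eV = 1.602176634e-19 J.)
First convert: f = 8.61 PHz = 8.61e15 Hz.
Apply E = hf: E = 5.705e-18 J.
Converting to eV: E = 35.61 eV ≈ 35.6 eV.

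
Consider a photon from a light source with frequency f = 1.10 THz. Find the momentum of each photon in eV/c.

(h = 6.62607015e-34 J·s, c = 2.99792458e8 m/s, 1 eV = 1.602176634e-19 J.)
First convert: f = 1.10 THz = 1.10e12 Hz.
Since p = hf/c for a photon, p = 2.431e-30 kg·m/s.
Converting to eV/c: p = 0.004549 eV/c ≈ 4.55e-3 eV/c.

4.55e-3 eV/c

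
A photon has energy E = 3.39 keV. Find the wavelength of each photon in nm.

Use h = 6.62607015e-34 J·s, c = 2.99792458e8 m/s, 1 eV = 1.602176634e-19 J.
In SI units: E = 3.39 keV = 5.4314e-16 J.
Since λ = hc/E for a photon, λ = 3.657e-10 m.
Converting to nm: λ = 0.3657 nm ≈ 0.366 nm.

0.366 nm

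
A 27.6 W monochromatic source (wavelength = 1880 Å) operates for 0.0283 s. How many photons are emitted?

Total energy: E_total = P·t = 27.6 × 0.0283 = 0.7811 J.
Per-photon energy: E = 1.057 × 10^-18 J.
N = E_total / E_photon = 7.39 × 10^17.

7.39 × 10^17 photons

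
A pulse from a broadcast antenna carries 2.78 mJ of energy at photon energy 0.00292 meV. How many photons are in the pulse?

5.94·10^21 photons

Per-photon energy: E = 4.678·10^-25 J (from energy = 0.00292 meV).
N = E_total / E_photon = 0.00278 J / 4.678·10^-25 J = 5.94·10^21.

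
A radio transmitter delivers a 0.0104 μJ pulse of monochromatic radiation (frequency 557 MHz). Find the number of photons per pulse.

Per-photon energy: E = 3.691 × 10^-25 J (from frequency = 557 MHz).
N = E_total / E_photon = 1.04 × 10^-8 J / 3.691 × 10^-25 J = 2.82 × 10^16.

2.82 × 10^16 photons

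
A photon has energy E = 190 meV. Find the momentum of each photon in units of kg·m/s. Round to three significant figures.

(c = 2.99792458e8 m/s, 1 eV = 1.602176634e-19 J.)
In SI units: E = 190 meV = 3.0441e-20 J.
Apply p = E/c: p = 1.015e-28 kg·m/s.
So p ≈ 1.02e-28 kg·m/s.

1.02e-28 kg·m/s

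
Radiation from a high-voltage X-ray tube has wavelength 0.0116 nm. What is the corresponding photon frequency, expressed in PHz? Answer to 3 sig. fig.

2.58e4 PHz

First convert: λ = 0.0116 nm = 1.16e-11 m.
Since f = c/λ for a photon, f = 2.584e19 Hz.
Converting to PHz: f = 25840 PHz ≈ 2.58e4 PHz.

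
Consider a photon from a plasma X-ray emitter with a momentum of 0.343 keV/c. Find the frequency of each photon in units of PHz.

82.9 PHz

Use h = 6.62607015e-34 J·s, c = 2.99792458e8 m/s, 1 eV = 1.602176634e-19 J.
First convert: p = 0.343 keV/c = 1.8331e-25 kg·m/s.
The photon relation is f = pc/h, giving f = 8.294e16 Hz.
Converting to PHz: f = 82.94 PHz ≈ 82.9 PHz.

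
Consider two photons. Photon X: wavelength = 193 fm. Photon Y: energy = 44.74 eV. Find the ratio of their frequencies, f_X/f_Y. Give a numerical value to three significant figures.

f_X = 1.553 × 10^21 Hz (from wavelength = 193 fm, via f = c/λ).
f_Y = 1.082 × 10^16 Hz (from energy = 44.74 eV, via f = E/h).
Ratio = 1.553 × 10^21 / 1.082 × 10^16 = 1.44 × 10^5.

1.44 × 10^5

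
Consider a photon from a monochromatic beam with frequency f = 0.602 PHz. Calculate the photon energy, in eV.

2.49 eV

Use h = 6.62607015·10^-34 J·s, 1 eV = 1.602176634·10^-19 J.
Convert to SI: f = 0.602 PHz = 6.02·10^14 Hz.
Since E = hf for a photon, E = 3.989·10^-19 J.
Converting to eV: E = 2.490 eV ≈ 2.49 eV.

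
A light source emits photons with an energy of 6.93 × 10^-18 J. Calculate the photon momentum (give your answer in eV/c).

43.3 eV/c

Use c = 2.99792458 × 10^8 m/s, 1 eV = 1.602176634 × 10^-19 J.
The photon relation is p = E/c, giving p = 2.312 × 10^-26 kg·m/s.
Converting to eV/c: p = 43.25 eV/c ≈ 43.3 eV/c.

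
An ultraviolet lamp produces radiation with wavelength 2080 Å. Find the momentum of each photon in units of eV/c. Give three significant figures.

Convert to SI: λ = 2080 Å = 2.08e-7 m.
For a photon p = h/λ, so p = 3.186e-27 kg·m/s.
Converting to eV/c: p = 5.961 eV/c ≈ 5.96 eV/c.

5.96 eV/c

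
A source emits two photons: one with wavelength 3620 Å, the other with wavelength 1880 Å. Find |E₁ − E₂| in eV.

3.17 eV

Using E = hc/λ: E₁ = 5.4874e-19 J, E₂ = 1.0566e-18 J.
|ΔE| = |5.4874e-19 − 1.0566e-18| = 5.08e-19 J = 3.17 eV.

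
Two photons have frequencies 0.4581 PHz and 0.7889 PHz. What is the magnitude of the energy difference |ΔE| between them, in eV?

Using E = hf: E₁ = 3.0354·10^-19 J, E₂ = 5.2273·10^-19 J.
|ΔE| = |3.0354·10^-19 − 5.2273·10^-19| = 2.19·10^-19 J = 1.37 eV.

1.37 eV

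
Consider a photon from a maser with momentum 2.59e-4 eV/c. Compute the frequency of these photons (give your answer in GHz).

62.6 GHz

Convert to SI: p = 2.59e-4 eV/c = 1.3842e-31 kg·m/s.
For a photon f = pc/h, so f = 6.263e10 Hz.
Converting to GHz: f = 62.63 GHz ≈ 62.6 GHz.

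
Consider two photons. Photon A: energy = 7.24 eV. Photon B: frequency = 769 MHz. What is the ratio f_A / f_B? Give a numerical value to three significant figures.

f_A = 1.751e15 Hz (from energy = 7.24 eV, via f = E/h).
f_B = 7.690e8 Hz (from frequency = 769 MHz, via f given directly).
Ratio = 1.751e15 / 7.690e8 = 2.28e6.

2.28e6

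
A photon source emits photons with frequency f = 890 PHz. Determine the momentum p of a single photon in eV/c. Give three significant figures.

3680 eV/c

In SI units: f = 890 PHz = 8.9 × 10^17 Hz.
Since p = hf/c for a photon, p = 1.967 × 10^-24 kg·m/s.
Converting to eV/c: p = 3681 eV/c ≈ 3680 eV/c.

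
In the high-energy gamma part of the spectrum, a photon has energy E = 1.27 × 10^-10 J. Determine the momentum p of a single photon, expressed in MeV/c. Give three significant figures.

Since p = E/c for a photon, p = 4.236 × 10^-19 kg·m/s.
Converting to MeV/c: p = 792.7 MeV/c ≈ 793 MeV/c.

793 MeV/c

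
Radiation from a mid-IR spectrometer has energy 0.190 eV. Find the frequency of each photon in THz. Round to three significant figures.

Take h = 6.62607015e-34 J·s, 1 eV = 1.602176634e-19 J.
In SI units: E = 0.190 eV = 3.0441e-20 J.
The photon relation is f = E/h, giving f = 4.594e13 Hz.
Converting to THz: f = 45.94 THz ≈ 45.9 THz.

45.9 THz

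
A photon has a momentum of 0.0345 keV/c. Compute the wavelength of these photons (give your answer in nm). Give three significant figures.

In SI units: p = 0.0345 keV/c = 1.8438e-26 kg·m/s.
Since λ = h/p for a photon, λ = 3.594e-8 m.
Converting to nm: λ = 35.94 nm ≈ 35.9 nm.

35.9 nm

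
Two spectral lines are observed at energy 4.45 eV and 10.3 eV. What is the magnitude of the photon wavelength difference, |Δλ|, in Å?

1580 Å

Using λ = hc/E: λ₁ = 2.786e-7 m, λ₂ = 1.204e-7 m.
|Δλ| = |2.786e-7 − 1.204e-7| = 1.58e-7 m = 1580 Å.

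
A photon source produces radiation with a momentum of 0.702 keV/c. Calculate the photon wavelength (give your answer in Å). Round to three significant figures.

17.7 Å

Convert to SI: p = 0.702 keV/c = 3.7517 × 10^-25 kg·m/s.
The photon relation is λ = h/p, giving λ = 1.766 × 10^-9 m.
Converting to Å: λ = 17.66 Å ≈ 17.7 Å.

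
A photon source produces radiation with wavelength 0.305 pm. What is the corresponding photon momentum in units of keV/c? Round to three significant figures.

4070 keV/c

Use h = 6.62607015e-34 J·s, c = 2.99792458e8 m/s, 1 eV = 1.602176634e-19 J.
In SI units: λ = 0.305 pm = 3.05e-13 m.
Apply p = h/λ: p = 2.172e-21 kg·m/s.
Converting to keV/c: p = 4065 keV/c ≈ 4070 keV/c.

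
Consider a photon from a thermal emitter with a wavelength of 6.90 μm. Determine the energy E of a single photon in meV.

180 meV

First convert: λ = 6.90 μm = 6.90 × 10^-6 m.
The photon relation is E = hc/λ, giving E = 2.879 × 10^-20 J.
Converting to meV: E = 179.7 meV ≈ 180 meV.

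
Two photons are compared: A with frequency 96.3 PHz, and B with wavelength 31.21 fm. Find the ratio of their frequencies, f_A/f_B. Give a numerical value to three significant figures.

1.00e-5

f_A = 9.630e16 Hz (from frequency = 96.3 PHz, via f given directly).
f_B = 9.606e21 Hz (from wavelength = 31.21 fm, via f = c/λ).
Ratio = 9.630e16 / 9.606e21 = 1.00e-5.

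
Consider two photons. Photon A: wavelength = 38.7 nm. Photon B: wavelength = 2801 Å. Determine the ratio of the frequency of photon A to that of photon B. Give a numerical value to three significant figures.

f_A = 7.747 × 10^15 Hz (from wavelength = 38.7 nm, via f = c/λ).
f_B = 1.070 × 10^15 Hz (from wavelength = 2801 Å, via f = c/λ).
Ratio = 7.747 × 10^15 / 1.070 × 10^15 = 7.24.

7.24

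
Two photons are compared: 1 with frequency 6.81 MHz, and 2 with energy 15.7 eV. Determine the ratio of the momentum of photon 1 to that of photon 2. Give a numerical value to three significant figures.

1.79e-9

p_1 = 1.505e-35 kg·m/s (from frequency = 6.81 MHz, via p = hf/c).
p_2 = 8.391e-27 kg·m/s (from energy = 15.7 eV, via p = E/c).
Ratio = 1.505e-35 / 8.391e-27 = 1.79e-9.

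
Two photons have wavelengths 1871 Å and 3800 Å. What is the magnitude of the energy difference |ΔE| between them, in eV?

Using E = hc/λ: E₁ = 1.0617·10^-18 J, E₂ = 5.2275·10^-19 J.
|ΔE| = |1.0617·10^-18 − 5.2275·10^-19| = 5.39·10^-19 J = 3.36 eV.

3.36 eV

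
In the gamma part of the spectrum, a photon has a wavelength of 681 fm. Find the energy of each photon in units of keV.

1820 keV

Use h = 6.62607015e-34 J·s, c = 2.99792458e8 m/s, 1 eV = 1.602176634e-19 J.
First convert: λ = 681 fm = 6.81e-13 m.
Since E = hc/λ for a photon, E = 2.917e-13 J.
Converting to keV: E = 1821 keV ≈ 1820 keV.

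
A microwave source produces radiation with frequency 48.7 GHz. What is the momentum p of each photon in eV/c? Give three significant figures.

2.01e-4 eV/c

Convert to SI: f = 48.7 GHz = 4.87e10 Hz.
For a photon p = hf/c, so p = 1.076e-31 kg·m/s.
Converting to eV/c: p = 2.014e-4 eV/c ≈ 2.01e-4 eV/c.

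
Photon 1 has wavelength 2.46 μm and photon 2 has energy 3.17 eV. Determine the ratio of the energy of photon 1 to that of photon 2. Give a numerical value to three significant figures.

0.159

E_1 = 8.075 × 10^-20 J (from wavelength = 2.46 μm, via E = hc/λ).
E_2 = 5.079 × 10^-19 J (from energy = 3.17 eV, via E given directly).
Ratio = 8.075 × 10^-20 / 5.079 × 10^-19 = 0.159.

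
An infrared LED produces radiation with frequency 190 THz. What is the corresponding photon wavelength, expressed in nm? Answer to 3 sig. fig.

(c = 2.99792458e8 m/s.)
First convert: f = 190 THz = 1.9e14 Hz.
Since λ = c/f for a photon, λ = 1.578e-6 m.
Converting to nm: λ = 1578 nm ≈ 1580 nm.

1580 nm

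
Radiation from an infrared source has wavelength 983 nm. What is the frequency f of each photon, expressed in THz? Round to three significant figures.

(c = 2.99792458 × 10^8 m/s.)
Convert to SI: λ = 983 nm = 9.83 × 10^-7 m.
For a photon f = c/λ, so f = 3.050 × 10^14 Hz.
Converting to THz: f = 305.0 THz ≈ 305 THz.

305 THz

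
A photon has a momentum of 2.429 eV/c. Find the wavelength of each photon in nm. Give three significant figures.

510 nm

Take h = 6.62607015 × 10^-34 J·s, c = 2.99792458 × 10^8 m/s, 1 eV = 1.602176634 × 10^-19 J.
In SI units: p = 2.429 eV/c = 1.2981 × 10^-27 kg·m/s.
The photon relation is λ = h/p, giving λ = 5.104 × 10^-7 m.
Converting to nm: λ = 510.4 nm ≈ 510 nm.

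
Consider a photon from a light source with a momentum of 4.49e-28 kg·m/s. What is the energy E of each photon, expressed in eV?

0.840 eV

Since E = pc for a photon, E = 1.346e-19 J.
Converting to eV: E = 0.8401 eV ≈ 0.840 eV.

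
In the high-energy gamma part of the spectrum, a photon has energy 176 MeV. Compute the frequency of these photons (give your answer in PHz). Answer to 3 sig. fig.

4.26 × 10^7 PHz

First convert: E = 176 MeV = 2.8198 × 10^-11 J.
Since f = E/h for a photon, f = 4.256 × 10^22 Hz.
Converting to PHz: f = 4.256 × 10^7 PHz ≈ 4.26 × 10^7 PHz.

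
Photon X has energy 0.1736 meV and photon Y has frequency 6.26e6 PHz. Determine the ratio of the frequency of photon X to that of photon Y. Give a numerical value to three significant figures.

f_X = 4.198e10 Hz (from energy = 0.1736 meV, via f = E/h).
f_Y = 6.260e21 Hz (from frequency = 6.26e6 PHz, via f given directly).
Ratio = 4.198e10 / 6.260e21 = 6.71e-12.

6.71e-12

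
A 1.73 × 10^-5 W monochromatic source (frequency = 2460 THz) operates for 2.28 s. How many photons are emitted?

Total energy: E_total = P·t = 1.73 × 10^-5 × 2.28 = 3.944 × 10^-5 J.
Per-photon energy: E = 1.630 × 10^-18 J.
N = E_total / E_photon = 2.42 × 10^13.

2.42 × 10^13 photons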